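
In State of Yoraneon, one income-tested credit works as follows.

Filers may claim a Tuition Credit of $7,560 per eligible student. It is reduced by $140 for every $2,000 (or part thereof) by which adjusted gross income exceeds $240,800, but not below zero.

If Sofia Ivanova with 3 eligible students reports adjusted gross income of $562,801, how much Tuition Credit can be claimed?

Tuition Credit: base = 3 × $7,560 = $22,680. income exceeds $240,800 by $322,001 → 162 increments × $140 = $22,680 ≥ base, so the credit is $0.

$0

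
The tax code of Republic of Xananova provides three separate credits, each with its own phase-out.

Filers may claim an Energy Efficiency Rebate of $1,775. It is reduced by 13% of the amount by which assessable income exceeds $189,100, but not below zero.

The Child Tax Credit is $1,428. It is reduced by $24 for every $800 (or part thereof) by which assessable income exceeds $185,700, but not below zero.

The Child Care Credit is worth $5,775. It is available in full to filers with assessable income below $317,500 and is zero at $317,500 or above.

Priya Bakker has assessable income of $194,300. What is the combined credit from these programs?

$8,038

Energy Efficiency Rebate: 13% of the $5,200 excess over $189,100 is $676; credit = $1,775 − $676 = $1,099.
Child Tax Credit: income exceeds $185,700 by $8,600, which is 11 full-or-partial $800 increments; reduction = 11 × $24 = $264, leaving $1,164.
Child Care Credit: $194,300 is below the $317,500 cutoff, so the full $5,775 applies.
Total: $1,099 + $1,164 + $5,775 = $8,038.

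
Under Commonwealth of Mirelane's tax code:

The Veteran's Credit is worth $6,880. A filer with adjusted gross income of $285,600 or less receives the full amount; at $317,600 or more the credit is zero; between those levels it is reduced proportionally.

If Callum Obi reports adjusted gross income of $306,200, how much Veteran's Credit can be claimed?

Veteran's Credit: $306,200 is $20,600 into a $32,000 phase-out range, leaving 11,400/32,000 of the credit: $6,880 × 11,400/32,000 = $2,451.

$2,451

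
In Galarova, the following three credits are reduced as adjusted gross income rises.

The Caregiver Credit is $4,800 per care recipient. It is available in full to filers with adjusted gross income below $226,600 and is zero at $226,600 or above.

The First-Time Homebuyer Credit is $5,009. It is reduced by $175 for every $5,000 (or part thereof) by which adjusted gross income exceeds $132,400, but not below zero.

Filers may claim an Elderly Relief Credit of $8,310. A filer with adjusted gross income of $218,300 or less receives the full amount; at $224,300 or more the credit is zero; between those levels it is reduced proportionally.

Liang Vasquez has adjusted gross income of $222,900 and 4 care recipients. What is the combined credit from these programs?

Caregiver Credit: base = 4 × $4,800 = $19,200. $222,900 is below the $226,600 cutoff, so the full $19,200 applies.
First-Time Homebuyer Credit: income exceeds $132,400 by $90,500, which is 19 full-or-partial $5,000 increments; reduction = 19 × $175 = $3,325, leaving $1,684.
Elderly Relief Credit: $222,900 is $4,600 into a $6,000 phase-out range, leaving 1,400/6,000 of the credit: $8,310 × 1,400/6,000 = $1,939.
Total: $19,200 + $1,684 + $1,939 = $22,823.

$22,823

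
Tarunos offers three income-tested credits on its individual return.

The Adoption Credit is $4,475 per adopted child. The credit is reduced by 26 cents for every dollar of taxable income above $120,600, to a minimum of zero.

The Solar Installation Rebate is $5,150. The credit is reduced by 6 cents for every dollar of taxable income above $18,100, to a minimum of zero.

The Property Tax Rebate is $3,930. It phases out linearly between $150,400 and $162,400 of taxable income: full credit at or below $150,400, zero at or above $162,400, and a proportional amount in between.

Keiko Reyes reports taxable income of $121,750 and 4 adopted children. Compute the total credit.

$21,531

Adoption Credit: base = 4 × $4,475 = $17,900. 26% of the $1,150 excess over $120,600 is $299; credit = $17,900 − $299 = $17,601.
Solar Installation Rebate: 6% of the $103,650 excess over $18,100 is $6,219 ≥ base, so the credit is $0.
Property Tax Rebate: $121,750 is at or below the $150,400 threshold, so the full $3,930 applies.
Total: $17,601 + $0 + $3,930 = $21,531.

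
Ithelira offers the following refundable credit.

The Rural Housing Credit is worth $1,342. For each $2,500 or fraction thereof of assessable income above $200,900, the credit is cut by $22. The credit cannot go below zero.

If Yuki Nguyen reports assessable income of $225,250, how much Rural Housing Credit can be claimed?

$1,122

Rural Housing Credit: income exceeds $200,900 by $24,350, which is 10 full-or-partial $2,500 increments; reduction = 10 × $22 = $220, leaving $1,122.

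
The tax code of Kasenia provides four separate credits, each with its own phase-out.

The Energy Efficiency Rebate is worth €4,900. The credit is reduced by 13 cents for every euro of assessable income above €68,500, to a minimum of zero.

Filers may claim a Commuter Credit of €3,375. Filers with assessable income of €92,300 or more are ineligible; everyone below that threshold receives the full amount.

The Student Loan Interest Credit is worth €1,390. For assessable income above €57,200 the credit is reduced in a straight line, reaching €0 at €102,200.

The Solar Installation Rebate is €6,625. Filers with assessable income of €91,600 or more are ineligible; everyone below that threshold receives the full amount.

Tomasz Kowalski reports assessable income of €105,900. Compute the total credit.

€38

Energy Efficiency Rebate: 13% of the €37,400 excess over €68,500 is €4,862; credit = €4,900 − €4,862 = €38.
Commuter Credit: €105,900 meets or exceeds the €92,300 cutoff, so the credit is €0.
Student Loan Interest Credit: €105,900 is at or above €102,200, so the credit is €0.
Solar Installation Rebate: €105,900 meets or exceeds the €91,600 cutoff, so the credit is €0.
Total: €38 + €0 + €0 + €0 = €38.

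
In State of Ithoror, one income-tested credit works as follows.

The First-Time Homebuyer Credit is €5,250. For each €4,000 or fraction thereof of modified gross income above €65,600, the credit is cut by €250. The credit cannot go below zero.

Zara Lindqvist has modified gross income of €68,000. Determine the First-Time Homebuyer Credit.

€5,000

First-Time Homebuyer Credit: income exceeds €65,600 by €2,400, which is 1 full-or-partial €4,000 increment; reduction = 1 × €250 = €250, leaving €5,000.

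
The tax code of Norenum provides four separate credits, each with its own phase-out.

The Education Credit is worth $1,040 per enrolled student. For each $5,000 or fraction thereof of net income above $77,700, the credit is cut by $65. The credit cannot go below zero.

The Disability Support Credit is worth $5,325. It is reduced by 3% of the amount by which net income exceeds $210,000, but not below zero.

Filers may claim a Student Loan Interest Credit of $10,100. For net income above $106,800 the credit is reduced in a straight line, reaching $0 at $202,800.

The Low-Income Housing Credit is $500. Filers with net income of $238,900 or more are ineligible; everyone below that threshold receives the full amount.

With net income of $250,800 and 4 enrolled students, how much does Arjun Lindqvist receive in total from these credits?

$5,986

Education Credit: base = 4 × $1,040 = $4,160. income exceeds $77,700 by $173,100, which is 35 full-or-partial $5,000 increments; reduction = 35 × $65 = $2,275, leaving $1,885.
Disability Support Credit: 3% of the $40,800 excess over $210,000 is $1,224; credit = $5,325 − $1,224 = $4,101.
Student Loan Interest Credit: $250,800 is at or above $202,800, so the credit is $0.
Low-Income Housing Credit: $250,800 meets or exceeds the $238,900 cutoff, so the credit is $0.
Total: $1,885 + $4,101 + $0 + $0 = $5,986.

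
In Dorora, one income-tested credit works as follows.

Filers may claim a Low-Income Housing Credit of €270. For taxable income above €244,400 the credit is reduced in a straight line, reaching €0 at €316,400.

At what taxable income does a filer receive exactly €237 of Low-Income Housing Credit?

€253,200

€237 is 237/270 of the full €270, so 33/270 of the €72,000 range has been used: income = €244,400 + €72,000 × 33/270 = €253,200.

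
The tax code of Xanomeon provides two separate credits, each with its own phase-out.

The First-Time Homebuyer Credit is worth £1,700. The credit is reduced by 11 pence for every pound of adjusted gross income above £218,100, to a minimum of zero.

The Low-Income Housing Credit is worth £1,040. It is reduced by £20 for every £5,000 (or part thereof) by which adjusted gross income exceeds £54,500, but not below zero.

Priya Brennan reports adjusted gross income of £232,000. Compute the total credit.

First-Time Homebuyer Credit: 11% of the £13,900 excess over £218,100 is £1,529; credit = £1,700 − £1,529 = £171.
Low-Income Housing Credit: income exceeds £54,500 by £177,500, which is 36 full-or-partial £5,000 increments; reduction = 36 × £20 = £720, leaving £320.
Total: £171 + £320 = £491.

£491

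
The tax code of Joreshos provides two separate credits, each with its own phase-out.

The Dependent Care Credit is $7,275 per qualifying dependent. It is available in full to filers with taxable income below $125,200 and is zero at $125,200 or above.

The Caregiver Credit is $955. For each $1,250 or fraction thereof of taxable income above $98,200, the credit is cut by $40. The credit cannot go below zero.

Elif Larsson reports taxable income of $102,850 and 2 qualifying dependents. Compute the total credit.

Dependent Care Credit: base = 2 × $7,275 = $14,550. $102,850 is below the $125,200 cutoff, so the full $14,550 applies.
Caregiver Credit: income exceeds $98,200 by $4,650, which is 4 full-or-partial $1,250 increments; reduction = 4 × $40 = $160, leaving $795.
Total: $14,550 + $795 = $15,345.

$15,345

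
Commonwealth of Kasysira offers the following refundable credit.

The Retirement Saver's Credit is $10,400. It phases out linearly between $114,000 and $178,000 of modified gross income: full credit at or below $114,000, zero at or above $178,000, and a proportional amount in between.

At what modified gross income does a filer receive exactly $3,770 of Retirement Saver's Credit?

$154,800

$3,770 is 3,770/10,400 of the full $10,400, so 6,630/10,400 of the $64,000 range has been used: income = $114,000 + $64,000 × 6,630/10,400 = $154,800.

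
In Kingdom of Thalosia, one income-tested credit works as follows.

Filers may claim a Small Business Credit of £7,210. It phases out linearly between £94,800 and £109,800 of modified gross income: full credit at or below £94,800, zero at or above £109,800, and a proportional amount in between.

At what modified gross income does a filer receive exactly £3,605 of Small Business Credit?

£3,605 is 3,605/7,210 of the full £7,210, so 3,605/7,210 of the £15,000 range has been used: income = £94,800 + £15,000 × 3,605/7,210 = £102,300.

£102,300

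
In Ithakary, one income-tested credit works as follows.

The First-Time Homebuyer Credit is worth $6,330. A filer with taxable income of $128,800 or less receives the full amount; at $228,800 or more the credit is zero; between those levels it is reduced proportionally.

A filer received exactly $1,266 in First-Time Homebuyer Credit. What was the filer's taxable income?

$1,266 is 1,266/6,330 of the full $6,330, so 5,064/6,330 of the $100,000 range has been used: income = $128,800 + $100,000 × 5,064/6,330 = $208,800.

$208,800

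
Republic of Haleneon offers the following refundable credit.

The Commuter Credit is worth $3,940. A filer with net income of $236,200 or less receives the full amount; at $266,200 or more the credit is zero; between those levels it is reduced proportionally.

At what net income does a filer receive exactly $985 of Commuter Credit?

$258,700

$985 is 985/3,940 of the full $3,940, so 2,955/3,940 of the $30,000 range has been used: income = $236,200 + $30,000 × 2,955/3,940 = $258,700.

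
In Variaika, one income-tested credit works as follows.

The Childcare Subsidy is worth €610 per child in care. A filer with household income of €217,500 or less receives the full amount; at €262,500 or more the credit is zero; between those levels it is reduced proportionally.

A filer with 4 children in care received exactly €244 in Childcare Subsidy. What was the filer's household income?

Full credit = 4 × €610 = €2,440.
€244 is 244/2,440 of the full €2,440, so 2,196/2,440 of the €45,000 range has been used: income = €217,500 + €45,000 × 2,196/2,440 = €258,000.

€258,000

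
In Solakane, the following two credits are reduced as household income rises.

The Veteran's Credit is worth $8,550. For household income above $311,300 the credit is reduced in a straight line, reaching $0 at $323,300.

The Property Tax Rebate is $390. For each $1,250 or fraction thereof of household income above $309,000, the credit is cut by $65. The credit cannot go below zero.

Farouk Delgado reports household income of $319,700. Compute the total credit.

$2,565

Veteran's Credit: $319,700 is $8,400 into a $12,000 phase-out range, leaving 3,600/12,000 of the credit: $8,550 × 3,600/12,000 = $2,565.
Property Tax Rebate: income exceeds $309,000 by $10,700 → 9 increments × $65 = $585 ≥ base, so the credit is $0.
Total: $2,565 + $0 = $2,565.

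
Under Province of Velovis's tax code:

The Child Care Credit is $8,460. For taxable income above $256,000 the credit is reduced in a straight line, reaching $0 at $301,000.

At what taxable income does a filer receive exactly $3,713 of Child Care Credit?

$281,250

$3,713 is 3,713/8,460 of the full $8,460, so 4,747/8,460 of the $45,000 range has been used: income = $256,000 + $45,000 × 4,747/8,460 = $281,250.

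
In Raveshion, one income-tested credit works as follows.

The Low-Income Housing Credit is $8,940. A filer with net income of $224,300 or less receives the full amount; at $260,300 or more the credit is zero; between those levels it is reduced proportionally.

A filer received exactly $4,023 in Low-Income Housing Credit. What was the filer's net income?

$244,100

$4,023 is 4,023/8,940 of the full $8,940, so 4,917/8,940 of the $36,000 range has been used: income = $224,300 + $36,000 × 4,917/8,940 = $244,100.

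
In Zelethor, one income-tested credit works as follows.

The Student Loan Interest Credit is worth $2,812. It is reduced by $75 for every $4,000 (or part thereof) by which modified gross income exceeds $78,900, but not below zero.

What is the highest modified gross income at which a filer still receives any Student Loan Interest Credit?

$226,900

After 37 increments the reduction is 37 × $75 = $2,775, leaving $37; one more increment wipes it out. Increment 37 ends at excess 37 × $4,000 = $148,000, so the highest qualifying income is $78,900 + $148,000 = $226,900.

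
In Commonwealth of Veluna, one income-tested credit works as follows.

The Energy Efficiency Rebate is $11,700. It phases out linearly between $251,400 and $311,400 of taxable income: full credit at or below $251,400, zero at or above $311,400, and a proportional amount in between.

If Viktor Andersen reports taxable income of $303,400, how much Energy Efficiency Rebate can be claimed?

$1,560

Energy Efficiency Rebate: $303,400 is $52,000 into a $60,000 phase-out range, leaving 8,000/60,000 of the credit: $11,700 × 8,000/60,000 = $1,560.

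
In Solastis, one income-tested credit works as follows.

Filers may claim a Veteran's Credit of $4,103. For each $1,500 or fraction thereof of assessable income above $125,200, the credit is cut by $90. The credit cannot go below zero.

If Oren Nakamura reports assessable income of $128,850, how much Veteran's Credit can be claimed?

$3,833

Veteran's Credit: income exceeds $125,200 by $3,650, which is 3 full-or-partial $1,500 increments; reduction = 3 × $90 = $270, leaving $3,833.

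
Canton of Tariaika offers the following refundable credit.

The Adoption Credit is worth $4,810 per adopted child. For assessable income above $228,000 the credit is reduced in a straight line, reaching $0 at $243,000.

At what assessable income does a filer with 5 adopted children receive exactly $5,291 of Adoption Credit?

$239,700

Full credit = 5 × $4,810 = $24,050.
$5,291 is 5,291/24,050 of the full $24,050, so 18,759/24,050 of the $15,000 range has been used: income = $228,000 + $15,000 × 18,759/24,050 = $239,700.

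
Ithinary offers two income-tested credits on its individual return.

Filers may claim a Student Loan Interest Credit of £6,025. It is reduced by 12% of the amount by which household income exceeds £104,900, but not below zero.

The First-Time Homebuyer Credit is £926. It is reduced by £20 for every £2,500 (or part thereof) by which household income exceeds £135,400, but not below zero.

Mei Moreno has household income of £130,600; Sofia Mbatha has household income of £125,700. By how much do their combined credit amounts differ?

£588

Mei (£130,600): Student Loan Interest Credit: 12% of the £25,700 excess over £104,900 is £3,084; credit = £6,025 − £3,084 = £2,941. First-Time Homebuyer Credit: £130,600 is at or below the £135,400 threshold, so the full £926 applies. total £2,941 + £926 = £3,867
Sofia (£125,700): Student Loan Interest Credit: 12% of the £20,800 excess over £104,900 is £2,496; credit = £6,025 − £2,496 = £3,529. First-Time Homebuyer Credit: £125,700 is at or below the £135,400 threshold, so the full £926 applies. total £3,529 + £926 = £4,455
Difference: |£3,867 − £4,455| = £588.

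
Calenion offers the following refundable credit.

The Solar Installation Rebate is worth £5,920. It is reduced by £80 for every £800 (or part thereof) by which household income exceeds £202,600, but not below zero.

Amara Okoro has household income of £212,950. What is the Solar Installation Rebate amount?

£4,880

Solar Installation Rebate: income exceeds £202,600 by £10,350, which is 13 full-or-partial £800 increments; reduction = 13 × £80 = £1,040, leaving £4,880.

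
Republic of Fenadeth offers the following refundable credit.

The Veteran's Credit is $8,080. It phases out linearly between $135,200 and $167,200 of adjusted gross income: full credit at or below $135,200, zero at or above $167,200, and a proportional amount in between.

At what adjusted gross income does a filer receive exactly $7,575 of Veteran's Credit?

$7,575 is 7,575/8,080 of the full $8,080, so 505/8,080 of the $32,000 range has been used: income = $135,200 + $32,000 × 505/8,080 = $137,200.

$137,200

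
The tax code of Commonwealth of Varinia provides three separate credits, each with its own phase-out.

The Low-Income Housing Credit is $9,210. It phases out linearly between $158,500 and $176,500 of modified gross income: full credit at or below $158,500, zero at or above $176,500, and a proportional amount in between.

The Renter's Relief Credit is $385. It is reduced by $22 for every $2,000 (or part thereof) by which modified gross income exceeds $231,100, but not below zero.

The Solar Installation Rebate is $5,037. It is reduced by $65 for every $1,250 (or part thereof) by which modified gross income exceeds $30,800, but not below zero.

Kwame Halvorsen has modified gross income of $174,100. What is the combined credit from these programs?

Low-Income Housing Credit: $174,100 is $15,600 into a $18,000 phase-out range, leaving 2,400/18,000 of the credit: $9,210 × 2,400/18,000 = $1,228.
Renter's Relief Credit: $174,100 is at or below the $231,100 threshold, so the full $385 applies.
Solar Installation Rebate: income exceeds $30,800 by $143,300 → 115 increments × $65 = $7,475 ≥ base, so the credit is $0.
Total: $1,228 + $385 + $0 = $1,613.

$1,613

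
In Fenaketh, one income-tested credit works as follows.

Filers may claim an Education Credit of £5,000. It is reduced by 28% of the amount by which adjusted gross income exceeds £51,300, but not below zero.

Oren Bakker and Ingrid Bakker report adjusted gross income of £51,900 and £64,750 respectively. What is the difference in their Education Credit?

£3,598

Oren (£51,900): Education Credit: 28% of the £600 excess over £51,300 is £168; credit = £5,000 − £168 = £4,832.
Ingrid (£64,750): Education Credit: 28% of the £13,450 excess over £51,300 is £3,766; credit = £5,000 − £3,766 = £1,234.
Difference: |£4,832 − £1,234| = £3,598.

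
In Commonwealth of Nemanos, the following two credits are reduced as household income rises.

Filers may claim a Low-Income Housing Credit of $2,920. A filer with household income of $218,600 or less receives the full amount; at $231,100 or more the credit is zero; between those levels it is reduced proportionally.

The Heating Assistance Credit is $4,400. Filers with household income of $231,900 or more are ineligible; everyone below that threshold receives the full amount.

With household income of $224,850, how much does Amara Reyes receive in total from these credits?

$5,860

Low-Income Housing Credit: $224,850 is $6,250 into a $12,500 phase-out range, leaving 6,250/12,500 of the credit: $2,920 × 6,250/12,500 = $1,460.
Heating Assistance Credit: $224,850 is below the $231,900 cutoff, so the full $4,400 applies.
Total: $1,460 + $4,400 = $5,860.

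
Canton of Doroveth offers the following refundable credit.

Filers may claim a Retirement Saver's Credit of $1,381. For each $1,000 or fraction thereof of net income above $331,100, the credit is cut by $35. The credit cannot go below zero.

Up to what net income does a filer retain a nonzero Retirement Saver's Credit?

After 39 increments the reduction is 39 × $35 = $1,365, leaving $16; one more increment wipes it out. Increment 39 ends at excess 39 × $1,000 = $39,000, so the highest qualifying income is $331,100 + $39,000 = $370,100.

$370,100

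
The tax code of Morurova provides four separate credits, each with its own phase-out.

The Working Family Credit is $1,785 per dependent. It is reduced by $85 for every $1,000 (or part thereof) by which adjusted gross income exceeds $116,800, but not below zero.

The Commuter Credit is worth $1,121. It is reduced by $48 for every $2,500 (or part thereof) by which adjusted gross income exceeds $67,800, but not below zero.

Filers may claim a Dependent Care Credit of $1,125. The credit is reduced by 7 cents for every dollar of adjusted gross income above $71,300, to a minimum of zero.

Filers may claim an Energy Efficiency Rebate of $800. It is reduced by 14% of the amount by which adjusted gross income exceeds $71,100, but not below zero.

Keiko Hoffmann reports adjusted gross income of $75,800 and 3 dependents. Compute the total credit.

Working Family Credit: base = 3 × $1,785 = $5,355. $75,800 is at or below the $116,800 threshold, so the full $5,355 applies.
Commuter Credit: income exceeds $67,800 by $8,000, which is 4 full-or-partial $2,500 increments; reduction = 4 × $48 = $192, leaving $929.
Dependent Care Credit: 7% of the $4,500 excess over $71,300 is $315; credit = $1,125 − $315 = $810.
Energy Efficiency Rebate: 14% of the $4,700 excess over $71,100 is $658; credit = $800 − $658 = $142.
Total: $5,355 + $929 + $810 + $142 = $7,236.

$7,236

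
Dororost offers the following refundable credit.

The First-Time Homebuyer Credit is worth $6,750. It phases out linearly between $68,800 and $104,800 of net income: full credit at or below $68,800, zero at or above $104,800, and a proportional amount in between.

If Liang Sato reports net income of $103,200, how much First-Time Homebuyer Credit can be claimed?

$300

First-Time Homebuyer Credit: $103,200 is $34,400 into a $36,000 phase-out range, leaving 1,600/36,000 of the credit: $6,750 × 1,600/36,000 = $300.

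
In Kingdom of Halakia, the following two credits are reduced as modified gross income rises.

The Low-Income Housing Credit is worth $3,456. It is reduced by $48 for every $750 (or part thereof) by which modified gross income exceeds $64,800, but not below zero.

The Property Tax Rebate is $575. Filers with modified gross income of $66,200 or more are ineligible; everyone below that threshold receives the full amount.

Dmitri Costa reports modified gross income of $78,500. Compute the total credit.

Low-Income Housing Credit: income exceeds $64,800 by $13,700, which is 19 full-or-partial $750 increments; reduction = 19 × $48 = $912, leaving $2,544.
Property Tax Rebate: $78,500 meets or exceeds the $66,200 cutoff, so the credit is $0.
Total: $2,544 + $0 = $2,544.

$2,544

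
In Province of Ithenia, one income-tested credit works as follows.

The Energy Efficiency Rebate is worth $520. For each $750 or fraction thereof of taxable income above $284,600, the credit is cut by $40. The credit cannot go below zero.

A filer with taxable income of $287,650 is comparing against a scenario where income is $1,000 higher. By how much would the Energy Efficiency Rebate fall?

At $287,650 — income exceeds $284,600 by $3,050, which is 5 full-or-partial $750 increments; reduction = 5 × $40 = $200, leaving $320.
At $288,650 — income exceeds $284,600 by $4,050, which is 6 full-or-partial $750 increments; reduction = 6 × $40 = $240, leaving $280.
Lost: $320 − $280 = $40.

$40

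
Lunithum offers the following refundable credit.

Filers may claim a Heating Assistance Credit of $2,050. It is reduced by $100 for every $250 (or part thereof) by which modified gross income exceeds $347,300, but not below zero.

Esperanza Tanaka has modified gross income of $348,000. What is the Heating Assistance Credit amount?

$1,750

Heating Assistance Credit: income exceeds $347,300 by $700, which is 3 full-or-partial $250 increments; reduction = 3 × $100 = $300, leaving $1,750.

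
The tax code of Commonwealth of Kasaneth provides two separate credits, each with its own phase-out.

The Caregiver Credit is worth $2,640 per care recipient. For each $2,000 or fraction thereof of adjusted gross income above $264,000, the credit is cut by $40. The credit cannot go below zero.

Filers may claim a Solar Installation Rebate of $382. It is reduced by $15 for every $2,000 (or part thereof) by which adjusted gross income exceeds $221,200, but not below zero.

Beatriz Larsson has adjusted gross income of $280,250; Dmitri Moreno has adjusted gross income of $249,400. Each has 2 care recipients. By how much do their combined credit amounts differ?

Beatriz ($280,250): Caregiver Credit: base = 2 × $2,640 = $5,280. income exceeds $264,000 by $16,250, which is 9 full-or-partial $2,000 increments; reduction = 9 × $40 = $360, leaving $4,920. Solar Installation Rebate: income exceeds $221,200 by $59,050 → 30 increments × $15 = $450 ≥ base, so the credit is $0. total $4,920 + $0 = $4,920
Dmitri ($249,400): Caregiver Credit: base = 2 × $2,640 = $5,280. $249,400 is at or below the $264,000 threshold, so the full $5,280 applies. Solar Installation Rebate: income exceeds $221,200 by $28,200, which is 15 full-or-partial $2,000 increments; reduction = 15 × $15 = $225, leaving $157. total $5,280 + $157 = $5,437
Difference: |$4,920 − $5,437| = $517.

$517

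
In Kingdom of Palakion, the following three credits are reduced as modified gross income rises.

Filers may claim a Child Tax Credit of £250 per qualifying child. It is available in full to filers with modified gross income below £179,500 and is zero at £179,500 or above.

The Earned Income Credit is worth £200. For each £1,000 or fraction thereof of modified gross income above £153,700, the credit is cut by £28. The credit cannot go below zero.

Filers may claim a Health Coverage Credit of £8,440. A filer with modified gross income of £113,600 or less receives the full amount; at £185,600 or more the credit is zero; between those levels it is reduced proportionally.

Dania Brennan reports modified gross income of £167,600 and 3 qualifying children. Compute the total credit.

£2,860

Child Tax Credit: base = 3 × £250 = £750. £167,600 is below the £179,500 cutoff, so the full £750 applies.
Earned Income Credit: income exceeds £153,700 by £13,900 → 14 increments × £28 = £392 ≥ base, so the credit is £0.
Health Coverage Credit: £167,600 is £54,000 into a £72,000 phase-out range, leaving 18,000/72,000 of the credit: £8,440 × 18,000/72,000 = £2,110.
Total: £750 + £0 + £2,110 = £2,860.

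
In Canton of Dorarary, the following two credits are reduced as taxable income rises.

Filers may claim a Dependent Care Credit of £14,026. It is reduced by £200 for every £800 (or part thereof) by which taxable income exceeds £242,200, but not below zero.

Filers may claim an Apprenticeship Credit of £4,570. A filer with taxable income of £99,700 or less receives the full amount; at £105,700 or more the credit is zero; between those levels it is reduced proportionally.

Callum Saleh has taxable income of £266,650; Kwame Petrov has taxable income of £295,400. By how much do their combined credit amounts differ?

Callum (£266,650): Dependent Care Credit: income exceeds £242,200 by £24,450, which is 31 full-or-partial £800 increments; reduction = 31 × £200 = £6,200, leaving £7,826. Apprenticeship Credit: £266,650 is at or above £105,700, so the credit is £0. total £7,826 + £0 = £7,826
Kwame (£295,400): Dependent Care Credit: income exceeds £242,200 by £53,200, which is 67 full-or-partial £800 increments; reduction = 67 × £200 = £13,400, leaving £626. Apprenticeship Credit: £295,400 is at or above £105,700, so the credit is £0. total £626 + £0 = £626
Difference: |£7,826 − £626| = £7,200.

£7,200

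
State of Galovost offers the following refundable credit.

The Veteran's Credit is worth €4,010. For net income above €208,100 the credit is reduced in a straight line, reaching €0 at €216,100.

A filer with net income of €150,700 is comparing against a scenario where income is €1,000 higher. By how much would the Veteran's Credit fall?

€0

At €150,700 — €150,700 is at or below the €208,100 threshold, so the full €4,010 applies.
At €151,700 — €151,700 is at or below the €208,100 threshold, so the full €4,010 applies.
Lost: €4,010 − €4,010 = €0.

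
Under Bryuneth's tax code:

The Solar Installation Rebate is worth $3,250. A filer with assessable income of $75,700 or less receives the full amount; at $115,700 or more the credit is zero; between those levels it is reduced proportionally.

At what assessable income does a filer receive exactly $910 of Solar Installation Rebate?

$104,500

$910 is 910/3,250 of the full $3,250, so 2,340/3,250 of the $40,000 range has been used: income = $75,700 + $40,000 × 2,340/3,250 = $104,500.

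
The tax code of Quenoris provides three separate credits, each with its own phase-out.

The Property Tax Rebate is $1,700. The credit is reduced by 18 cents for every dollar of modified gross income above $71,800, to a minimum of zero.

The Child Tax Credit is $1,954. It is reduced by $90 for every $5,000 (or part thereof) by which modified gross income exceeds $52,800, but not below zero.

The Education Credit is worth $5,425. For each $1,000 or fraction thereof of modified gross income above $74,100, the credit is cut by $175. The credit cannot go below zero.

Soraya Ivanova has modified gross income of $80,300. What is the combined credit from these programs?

$5,784

Property Tax Rebate: 18% of the $8,500 excess over $71,800 is $1,530; credit = $1,700 − $1,530 = $170.
Child Tax Credit: income exceeds $52,800 by $27,500, which is 6 full-or-partial $5,000 increments; reduction = 6 × $90 = $540, leaving $1,414.
Education Credit: income exceeds $74,100 by $6,200, which is 7 full-or-partial $1,000 increments; reduction = 7 × $175 = $1,225, leaving $4,200.
Total: $170 + $1,414 + $4,200 = $5,784.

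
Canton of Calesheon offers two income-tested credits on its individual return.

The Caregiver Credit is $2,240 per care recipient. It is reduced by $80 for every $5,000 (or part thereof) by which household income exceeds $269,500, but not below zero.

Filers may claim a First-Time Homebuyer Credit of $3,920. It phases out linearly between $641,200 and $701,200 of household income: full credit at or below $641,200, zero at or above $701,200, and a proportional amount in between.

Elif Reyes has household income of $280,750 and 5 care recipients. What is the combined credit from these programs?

$14,880

Caregiver Credit: base = 5 × $2,240 = $11,200. income exceeds $269,500 by $11,250, which is 3 full-or-partial $5,000 increments; reduction = 3 × $80 = $240, leaving $10,960.
First-Time Homebuyer Credit: $280,750 is at or below the $641,200 threshold, so the full $3,920 applies.
Total: $10,960 + $3,920 = $14,880.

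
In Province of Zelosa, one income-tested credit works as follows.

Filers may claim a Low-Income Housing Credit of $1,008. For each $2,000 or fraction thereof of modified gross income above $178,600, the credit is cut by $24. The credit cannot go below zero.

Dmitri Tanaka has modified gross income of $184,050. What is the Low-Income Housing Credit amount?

$936

Low-Income Housing Credit: income exceeds $178,600 by $5,450, which is 3 full-or-partial $2,000 increments; reduction = 3 × $24 = $72, leaving $936.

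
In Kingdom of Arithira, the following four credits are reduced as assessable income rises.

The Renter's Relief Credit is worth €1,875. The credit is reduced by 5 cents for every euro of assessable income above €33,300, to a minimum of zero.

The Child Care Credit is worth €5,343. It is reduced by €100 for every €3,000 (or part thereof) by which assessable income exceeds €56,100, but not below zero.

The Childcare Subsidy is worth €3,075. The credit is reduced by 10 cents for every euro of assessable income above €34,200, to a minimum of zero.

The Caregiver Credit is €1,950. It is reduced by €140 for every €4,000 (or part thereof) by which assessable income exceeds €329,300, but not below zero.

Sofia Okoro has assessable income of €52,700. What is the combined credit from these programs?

€9,423

Renter's Relief Credit: 5% of the €19,400 excess over €33,300 is €970; credit = €1,875 − €970 = €905.
Child Care Credit: €52,700 is at or below the €56,100 threshold, so the full €5,343 applies.
Childcare Subsidy: 10% of the €18,500 excess over €34,200 is €1,850; credit = €3,075 − €1,850 = €1,225.
Caregiver Credit: €52,700 is at or below the €329,300 threshold, so the full €1,950 applies.
Total: €905 + €5,343 + €1,225 + €1,950 = €9,423.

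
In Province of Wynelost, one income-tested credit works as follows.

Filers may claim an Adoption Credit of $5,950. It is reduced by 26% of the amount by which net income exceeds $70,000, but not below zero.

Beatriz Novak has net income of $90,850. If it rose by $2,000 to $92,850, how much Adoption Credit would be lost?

$520

At $90,850 — 26% of the $20,850 excess over $70,000 is $5,421; credit = $5,950 − $5,421 = $529.
At $92,850 — 26% of the $22,850 excess over $70,000 is $5,941; credit = $5,950 − $5,941 = $9.
Lost: $529 − $9 = $520.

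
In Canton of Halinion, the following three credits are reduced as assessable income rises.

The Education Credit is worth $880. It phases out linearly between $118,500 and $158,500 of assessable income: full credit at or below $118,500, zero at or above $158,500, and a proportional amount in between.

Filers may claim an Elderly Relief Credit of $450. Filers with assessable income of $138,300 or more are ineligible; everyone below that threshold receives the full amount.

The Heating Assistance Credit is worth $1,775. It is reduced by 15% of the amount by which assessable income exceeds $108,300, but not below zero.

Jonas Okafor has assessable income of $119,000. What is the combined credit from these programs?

Education Credit: $119,000 is $500 into a $40,000 phase-out range, leaving 39,500/40,000 of the credit: $880 × 39,500/40,000 = $869.
Elderly Relief Credit: $119,000 is below the $138,300 cutoff, so the full $450 applies.
Heating Assistance Credit: 15% of the $10,700 excess over $108,300 is $1,605; credit = $1,775 − $1,605 = $170.
Total: $869 + $450 + $170 = $1,489.

$1,489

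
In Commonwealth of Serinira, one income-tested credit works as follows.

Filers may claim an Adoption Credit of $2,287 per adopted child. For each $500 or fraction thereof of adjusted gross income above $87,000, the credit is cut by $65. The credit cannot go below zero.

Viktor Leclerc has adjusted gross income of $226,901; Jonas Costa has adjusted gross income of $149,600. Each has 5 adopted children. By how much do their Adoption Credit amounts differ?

$3,245

Viktor ($226,901): Adoption Credit: base = 5 × $2,287 = $11,435. income exceeds $87,000 by $139,901 → 280 increments × $65 = $18,200 ≥ base, so the credit is $0.
Jonas ($149,600): Adoption Credit: base = 5 × $2,287 = $11,435. income exceeds $87,000 by $62,600, which is 126 full-or-partial $500 increments; reduction = 126 × $65 = $8,190, leaving $3,245.
Difference: |$0 − $3,245| = $3,245.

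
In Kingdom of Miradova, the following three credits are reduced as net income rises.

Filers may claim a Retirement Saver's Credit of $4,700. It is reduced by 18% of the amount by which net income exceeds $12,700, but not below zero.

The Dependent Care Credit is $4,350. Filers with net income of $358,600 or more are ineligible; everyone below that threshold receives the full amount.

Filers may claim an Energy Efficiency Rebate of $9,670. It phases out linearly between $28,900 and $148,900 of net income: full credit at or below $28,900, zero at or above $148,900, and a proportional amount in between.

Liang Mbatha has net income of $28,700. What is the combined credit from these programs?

Retirement Saver's Credit: 18% of the $16,000 excess over $12,700 is $2,880; credit = $4,700 − $2,880 = $1,820.
Dependent Care Credit: $28,700 is below the $358,600 cutoff, so the full $4,350 applies.
Energy Efficiency Rebate: $28,700 is at or below the $28,900 threshold, so the full $9,670 applies.
Total: $1,820 + $4,350 + $9,670 = $15,840.

$15,840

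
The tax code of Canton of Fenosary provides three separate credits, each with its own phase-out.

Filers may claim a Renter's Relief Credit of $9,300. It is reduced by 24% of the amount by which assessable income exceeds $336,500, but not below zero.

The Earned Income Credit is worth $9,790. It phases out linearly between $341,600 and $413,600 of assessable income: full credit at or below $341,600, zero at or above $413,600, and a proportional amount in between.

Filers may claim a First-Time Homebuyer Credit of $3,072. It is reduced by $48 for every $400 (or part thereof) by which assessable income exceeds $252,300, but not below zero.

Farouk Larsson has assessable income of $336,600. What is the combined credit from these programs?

Renter's Relief Credit: 24% of the $100 excess over $336,500 is $24; credit = $9,300 − $24 = $9,276.
Earned Income Credit: $336,600 is at or below the $341,600 threshold, so the full $9,790 applies.
First-Time Homebuyer Credit: income exceeds $252,300 by $84,300 → 211 increments × $48 = $10,128 ≥ base, so the credit is $0.
Total: $9,276 + $9,790 + $0 = $19,066.

$19,066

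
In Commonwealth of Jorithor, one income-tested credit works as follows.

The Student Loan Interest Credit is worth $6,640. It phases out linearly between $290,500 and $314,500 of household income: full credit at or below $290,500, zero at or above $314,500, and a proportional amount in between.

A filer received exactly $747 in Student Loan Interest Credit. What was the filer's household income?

$747 is 747/6,640 of the full $6,640, so 5,893/6,640 of the $24,000 range has been used: income = $290,500 + $24,000 × 5,893/6,640 = $311,800.

$311,800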